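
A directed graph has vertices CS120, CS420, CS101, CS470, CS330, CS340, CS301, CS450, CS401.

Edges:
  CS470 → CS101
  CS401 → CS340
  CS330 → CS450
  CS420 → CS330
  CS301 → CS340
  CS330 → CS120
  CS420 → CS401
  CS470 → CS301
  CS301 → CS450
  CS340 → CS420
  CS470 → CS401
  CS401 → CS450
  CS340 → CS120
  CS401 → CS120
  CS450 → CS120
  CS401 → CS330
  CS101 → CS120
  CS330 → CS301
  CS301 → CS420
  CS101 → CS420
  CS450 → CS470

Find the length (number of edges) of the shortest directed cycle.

3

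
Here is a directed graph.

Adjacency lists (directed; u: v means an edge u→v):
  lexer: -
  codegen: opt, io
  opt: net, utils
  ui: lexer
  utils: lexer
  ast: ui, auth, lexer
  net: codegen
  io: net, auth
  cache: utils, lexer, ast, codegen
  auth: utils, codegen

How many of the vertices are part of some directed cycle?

A vertex is on a directed cycle iff it belongs to a strongly connected component of size ≥ 2 (or has a self-loop).
The vertices on cycles are {io, net, opt, auth, codegen} — 5 in total.

5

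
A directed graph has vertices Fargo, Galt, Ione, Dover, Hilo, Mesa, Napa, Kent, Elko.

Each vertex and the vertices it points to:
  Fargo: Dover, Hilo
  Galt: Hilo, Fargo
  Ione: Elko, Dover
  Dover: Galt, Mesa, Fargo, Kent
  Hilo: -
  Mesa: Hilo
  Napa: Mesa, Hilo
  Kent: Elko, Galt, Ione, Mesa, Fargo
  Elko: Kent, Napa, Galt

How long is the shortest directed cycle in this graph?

2

For each vertex v, BFS finds the shortest path from v back to v.
The shortest such closed walk is Kent → Elko → Kent, length 2.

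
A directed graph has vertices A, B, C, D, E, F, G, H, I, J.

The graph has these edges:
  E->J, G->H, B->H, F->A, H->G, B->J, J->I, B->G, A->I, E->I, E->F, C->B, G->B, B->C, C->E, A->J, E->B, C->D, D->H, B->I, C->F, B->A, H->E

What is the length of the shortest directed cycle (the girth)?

2

For each vertex v, BFS finds the shortest path from v back to v.
The shortest such closed walk is C → B → C, length 2.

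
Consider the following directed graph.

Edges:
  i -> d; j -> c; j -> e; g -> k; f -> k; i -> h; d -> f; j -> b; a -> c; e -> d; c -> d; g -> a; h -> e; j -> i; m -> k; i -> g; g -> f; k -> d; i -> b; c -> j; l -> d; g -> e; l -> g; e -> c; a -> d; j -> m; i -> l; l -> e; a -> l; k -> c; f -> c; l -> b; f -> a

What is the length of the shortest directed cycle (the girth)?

For each vertex v, BFS finds the shortest path from v back to v.
The shortest such closed walk is j → c → j, length 2.

2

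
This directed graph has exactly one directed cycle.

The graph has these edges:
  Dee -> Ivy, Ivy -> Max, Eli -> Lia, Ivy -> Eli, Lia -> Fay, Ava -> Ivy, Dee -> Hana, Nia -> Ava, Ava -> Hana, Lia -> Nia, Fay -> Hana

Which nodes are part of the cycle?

DFS with gray/black marking from Ivy:
Ivy gray
  Eli gray
    Lia gray
      Fay gray
        Hana gray
        Hana black
      Fay black
      Nia gray
        Ava gray
          Ava→Ivy: Ivy is gray → back edge
Back edge closes the cycle Ivy → Eli → Lia → Nia → Ava → Ivy; its vertices are {Ava, Eli, Ivy, Lia, Nia}.

Ava, Eli, Ivy, Lia, Nia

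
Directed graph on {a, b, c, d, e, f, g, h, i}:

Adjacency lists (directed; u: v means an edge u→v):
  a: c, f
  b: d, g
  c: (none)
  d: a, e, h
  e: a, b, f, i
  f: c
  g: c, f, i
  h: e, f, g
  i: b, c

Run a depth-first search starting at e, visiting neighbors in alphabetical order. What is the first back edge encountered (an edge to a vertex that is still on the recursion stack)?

d→e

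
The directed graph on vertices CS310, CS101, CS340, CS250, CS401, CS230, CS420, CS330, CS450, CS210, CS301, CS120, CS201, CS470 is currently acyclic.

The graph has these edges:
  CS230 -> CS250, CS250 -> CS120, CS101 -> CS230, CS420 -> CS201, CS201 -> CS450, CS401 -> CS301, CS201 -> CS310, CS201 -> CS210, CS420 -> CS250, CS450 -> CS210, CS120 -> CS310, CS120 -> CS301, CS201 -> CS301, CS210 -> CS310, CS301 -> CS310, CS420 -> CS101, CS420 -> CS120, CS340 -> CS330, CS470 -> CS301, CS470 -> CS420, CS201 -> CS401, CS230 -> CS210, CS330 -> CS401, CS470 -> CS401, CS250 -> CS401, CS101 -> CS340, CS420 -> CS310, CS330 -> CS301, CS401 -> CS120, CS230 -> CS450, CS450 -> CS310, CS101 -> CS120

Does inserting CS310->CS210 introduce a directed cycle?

Adding CS310→CS210 creates a cycle iff CS210 can already reach CS310.
Path from CS210: CS210 → CS310.
So CS210 → … → CS310 → CS210 is a cycle.

Yes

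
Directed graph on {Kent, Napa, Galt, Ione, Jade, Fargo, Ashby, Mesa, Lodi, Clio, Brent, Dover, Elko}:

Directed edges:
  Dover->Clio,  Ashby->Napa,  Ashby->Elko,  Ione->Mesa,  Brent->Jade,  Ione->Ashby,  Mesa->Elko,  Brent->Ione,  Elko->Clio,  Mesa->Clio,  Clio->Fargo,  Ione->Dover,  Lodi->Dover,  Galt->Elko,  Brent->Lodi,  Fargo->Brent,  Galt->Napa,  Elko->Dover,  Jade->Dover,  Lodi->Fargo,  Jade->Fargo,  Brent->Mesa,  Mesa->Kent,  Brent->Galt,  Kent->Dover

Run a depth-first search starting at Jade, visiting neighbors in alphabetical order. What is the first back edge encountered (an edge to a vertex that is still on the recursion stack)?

Elko->Clio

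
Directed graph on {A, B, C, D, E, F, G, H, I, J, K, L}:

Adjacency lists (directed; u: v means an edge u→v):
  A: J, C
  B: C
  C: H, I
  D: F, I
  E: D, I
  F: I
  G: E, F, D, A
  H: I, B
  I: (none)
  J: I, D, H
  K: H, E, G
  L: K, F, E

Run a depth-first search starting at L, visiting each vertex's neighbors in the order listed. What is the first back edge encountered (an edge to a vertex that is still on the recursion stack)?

C->H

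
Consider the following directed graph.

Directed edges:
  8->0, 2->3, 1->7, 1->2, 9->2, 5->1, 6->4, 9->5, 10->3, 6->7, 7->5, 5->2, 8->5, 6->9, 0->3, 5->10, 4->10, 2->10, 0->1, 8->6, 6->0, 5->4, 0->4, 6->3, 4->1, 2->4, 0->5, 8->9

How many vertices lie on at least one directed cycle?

5

A vertex is on a directed cycle iff it belongs to a strongly connected component of size ≥ 2 (or has a self-loop).
The vertices on cycles are {1, 2, 4, 5, 7} — 5 in total.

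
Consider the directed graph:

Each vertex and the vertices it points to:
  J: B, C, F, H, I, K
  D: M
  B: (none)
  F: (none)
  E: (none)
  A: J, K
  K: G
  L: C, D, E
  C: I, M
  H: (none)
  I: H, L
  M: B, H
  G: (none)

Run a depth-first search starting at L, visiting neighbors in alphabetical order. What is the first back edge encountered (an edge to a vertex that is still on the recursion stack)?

DFS from L (visiting neighbors in alphabetical order); mark gray on enter, black on exit:
L gray
  C gray
    I gray
      H gray
      H black
      I→L: L is gray → back edge
First back edge: I → L.

I→L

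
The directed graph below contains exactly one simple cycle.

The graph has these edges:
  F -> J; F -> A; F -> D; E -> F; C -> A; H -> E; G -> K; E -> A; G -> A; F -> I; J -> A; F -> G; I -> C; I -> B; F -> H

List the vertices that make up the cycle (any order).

DFS with gray/black marking from F:
F gray
  H gray
    E gray
      E→F: F is gray → back edge
Back edge closes the cycle F → H → E → F; its vertices are {E, F, H}.

E, F, H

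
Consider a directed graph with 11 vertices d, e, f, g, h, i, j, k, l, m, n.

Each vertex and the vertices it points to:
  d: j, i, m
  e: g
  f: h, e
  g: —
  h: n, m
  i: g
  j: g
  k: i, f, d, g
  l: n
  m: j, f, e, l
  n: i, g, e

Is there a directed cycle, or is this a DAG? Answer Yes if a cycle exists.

Yes

DFS with white/gray/black marking, starting from j:
j gray
  g gray
  g black
j black
d gray
  d→j: j black — skip
  i gray
    i→g: g black — skip
  i black
  m gray
    m→j: j black — skip
    f gray
      h gray
        n gray
          n→i: i black — skip
          n→g: g black — skip
          e gray
            e→g: g black — skip
          e black
        n black
        h→m: m is gray → back edge
Back edge found, so a cycle exists: m → f → h → m.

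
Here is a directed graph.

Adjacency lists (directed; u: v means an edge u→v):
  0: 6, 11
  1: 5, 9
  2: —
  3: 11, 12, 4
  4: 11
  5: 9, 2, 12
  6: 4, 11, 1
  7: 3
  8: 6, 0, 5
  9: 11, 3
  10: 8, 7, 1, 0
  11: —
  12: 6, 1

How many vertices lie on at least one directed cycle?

6

A vertex is on a directed cycle iff it belongs to a strongly connected component of size ≥ 2 (or has a self-loop).
The vertices on cycles are {1, 3, 5, 6, 9, 12} — 6 in total.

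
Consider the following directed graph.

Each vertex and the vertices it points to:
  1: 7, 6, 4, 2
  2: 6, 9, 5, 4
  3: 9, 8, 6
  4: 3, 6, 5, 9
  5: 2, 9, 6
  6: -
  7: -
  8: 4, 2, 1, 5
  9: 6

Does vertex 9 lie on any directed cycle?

No

9 lies on a cycle iff there is a path from 9 back to itself.
Exploring from 9, it never reaches itself; equivalently, its strongly connected component is a singleton.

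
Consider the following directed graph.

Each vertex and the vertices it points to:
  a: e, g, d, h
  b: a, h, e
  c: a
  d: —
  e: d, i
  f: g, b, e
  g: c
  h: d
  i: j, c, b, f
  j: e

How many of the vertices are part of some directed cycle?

A vertex is on a directed cycle iff it belongs to a strongly connected component of size ≥ 2 (or has a self-loop).
The vertices on cycles are {a, b, c, e, f, g, i, j} — 8 in total.

8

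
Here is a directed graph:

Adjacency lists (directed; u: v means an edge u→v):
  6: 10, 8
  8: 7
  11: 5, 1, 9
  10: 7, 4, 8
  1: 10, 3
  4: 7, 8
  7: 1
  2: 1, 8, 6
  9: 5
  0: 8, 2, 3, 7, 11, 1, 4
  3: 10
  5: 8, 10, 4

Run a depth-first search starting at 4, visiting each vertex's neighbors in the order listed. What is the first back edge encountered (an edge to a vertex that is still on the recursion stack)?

DFS from 4 (visiting each vertex's neighbors in the order listed); mark gray on enter, black on exit:
4 gray
  7 gray
    1 gray
      10 gray
        10→7: 7 is gray → back edge
First back edge: 10 → 7.

10→7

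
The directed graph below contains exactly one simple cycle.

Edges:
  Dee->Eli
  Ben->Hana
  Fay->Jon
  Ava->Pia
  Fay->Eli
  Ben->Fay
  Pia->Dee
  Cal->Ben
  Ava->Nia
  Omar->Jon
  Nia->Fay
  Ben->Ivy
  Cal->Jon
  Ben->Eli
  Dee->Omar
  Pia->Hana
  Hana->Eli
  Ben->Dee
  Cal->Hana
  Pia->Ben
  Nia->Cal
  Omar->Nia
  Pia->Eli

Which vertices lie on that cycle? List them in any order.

Ben, Cal, Dee, Nia, Omar

DFS with gray/black marking from Nia:
Nia gray
  Cal gray
    Jon gray
    Jon black
    Hana gray
      Eli gray
      Eli black
    Hana black
    Ben gray
      Dee gray
        Dee→Eli: Eli black — skip
        Omar gray
          Omar→Jon: Jon black — skip
          Omar→Nia: Nia is gray → back edge
Back edge closes the cycle Nia → Cal → Ben → Dee → Omar → Nia; its vertices are {Ben, Cal, Dee, Nia, Omar}.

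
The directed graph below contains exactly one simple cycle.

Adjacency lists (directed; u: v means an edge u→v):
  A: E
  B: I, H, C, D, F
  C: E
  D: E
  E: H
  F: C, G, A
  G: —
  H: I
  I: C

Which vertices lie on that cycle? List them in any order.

C, E, H, I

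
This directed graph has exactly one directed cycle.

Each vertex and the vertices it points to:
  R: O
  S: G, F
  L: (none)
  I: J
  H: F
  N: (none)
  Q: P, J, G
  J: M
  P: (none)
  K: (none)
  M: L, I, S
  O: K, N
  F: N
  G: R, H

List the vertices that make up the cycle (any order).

DFS with gray/black marking from J:
J gray
  M gray
    L gray
    L black
    I gray
      I→J: J is gray → back edge
Back edge closes the cycle J → M → I → J; its vertices are {I, J, M}.

I, J, M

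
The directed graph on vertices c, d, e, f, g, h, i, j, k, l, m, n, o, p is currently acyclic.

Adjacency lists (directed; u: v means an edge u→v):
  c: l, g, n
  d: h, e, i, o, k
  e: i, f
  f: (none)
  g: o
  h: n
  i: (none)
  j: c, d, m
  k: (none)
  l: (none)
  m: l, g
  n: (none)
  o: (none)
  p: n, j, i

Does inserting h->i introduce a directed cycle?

Adding h→i creates a cycle iff i can already reach h.
Explore from i: no path reaches h. The graph stays acyclic.

No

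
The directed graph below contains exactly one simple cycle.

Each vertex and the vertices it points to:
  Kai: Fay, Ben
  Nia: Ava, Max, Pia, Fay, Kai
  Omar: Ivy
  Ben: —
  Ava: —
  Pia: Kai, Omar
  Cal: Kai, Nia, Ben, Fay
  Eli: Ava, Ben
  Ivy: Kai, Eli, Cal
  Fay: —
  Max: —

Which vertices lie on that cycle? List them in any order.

Cal, Ivy, Nia, Pia, Omar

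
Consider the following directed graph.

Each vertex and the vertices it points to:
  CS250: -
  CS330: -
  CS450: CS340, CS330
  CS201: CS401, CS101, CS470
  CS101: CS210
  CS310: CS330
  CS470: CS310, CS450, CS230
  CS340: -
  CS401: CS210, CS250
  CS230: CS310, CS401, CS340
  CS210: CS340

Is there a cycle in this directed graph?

DFS with white/gray/black marking, starting from CS250:
CS250 gray
CS250 black
CS330 gray
CS330 black
CS450 gray
  CS340 gray
  CS340 black
  CS450→CS330: CS330 black — skip
CS450 black
CS201 gray
  CS401 gray
    CS210 gray
      CS210→CS340: CS340 black — skip
    CS210 black
    CS401→CS250: CS250 black — skip
  CS401 black
  CS101 gray
    CS101→CS210: CS210 black — skip
  CS101 black
  CS470 gray
    CS310 gray
      CS310→CS330: CS330 black — skip
    CS310 black
    CS470→CS450: CS450 black — skip
    CS230 gray
      CS230→CS310: CS310 black — skip
      CS230→CS401: CS401 black — skip
      CS230→CS340: CS340 black — skip
    CS230 black
  CS470 black
CS201 black
Every edge goes to a white or black vertex — no back edge, so the graph is acyclic.

No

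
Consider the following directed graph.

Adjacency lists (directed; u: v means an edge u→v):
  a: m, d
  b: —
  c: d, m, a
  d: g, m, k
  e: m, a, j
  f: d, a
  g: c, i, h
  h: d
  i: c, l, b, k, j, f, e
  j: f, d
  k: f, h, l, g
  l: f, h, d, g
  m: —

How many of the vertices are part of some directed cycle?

11

A vertex is on a directed cycle iff it belongs to a strongly connected component of size ≥ 2 (or has a self-loop).
The vertices on cycles are {a, c, d, e, f, g, h, i, j, k, l} — 11 in total.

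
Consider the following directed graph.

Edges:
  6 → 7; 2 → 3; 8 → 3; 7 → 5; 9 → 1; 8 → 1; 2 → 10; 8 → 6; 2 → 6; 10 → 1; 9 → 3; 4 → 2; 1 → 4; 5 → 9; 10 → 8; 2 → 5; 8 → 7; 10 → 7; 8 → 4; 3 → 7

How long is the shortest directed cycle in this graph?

4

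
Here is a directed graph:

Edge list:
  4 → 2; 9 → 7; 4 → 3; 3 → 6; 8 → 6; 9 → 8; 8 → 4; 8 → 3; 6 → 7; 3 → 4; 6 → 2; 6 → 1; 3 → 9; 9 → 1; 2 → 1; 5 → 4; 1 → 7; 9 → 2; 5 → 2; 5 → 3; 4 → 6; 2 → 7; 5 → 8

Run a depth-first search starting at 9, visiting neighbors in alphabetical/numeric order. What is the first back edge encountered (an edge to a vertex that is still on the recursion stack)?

4->3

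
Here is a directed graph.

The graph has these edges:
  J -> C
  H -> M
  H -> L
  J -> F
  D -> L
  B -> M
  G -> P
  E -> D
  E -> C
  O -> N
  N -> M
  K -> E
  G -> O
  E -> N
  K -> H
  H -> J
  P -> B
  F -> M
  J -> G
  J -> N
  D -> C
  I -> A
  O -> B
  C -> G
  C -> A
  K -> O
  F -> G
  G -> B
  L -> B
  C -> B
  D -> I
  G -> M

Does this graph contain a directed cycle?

No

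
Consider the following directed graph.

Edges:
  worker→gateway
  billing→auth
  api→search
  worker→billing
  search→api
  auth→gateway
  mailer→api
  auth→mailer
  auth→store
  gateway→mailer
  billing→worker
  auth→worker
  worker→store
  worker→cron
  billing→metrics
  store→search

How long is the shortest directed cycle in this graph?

For each vertex v, BFS finds the shortest path from v back to v.
The shortest such closed walk is billing → worker → billing, length 2.

2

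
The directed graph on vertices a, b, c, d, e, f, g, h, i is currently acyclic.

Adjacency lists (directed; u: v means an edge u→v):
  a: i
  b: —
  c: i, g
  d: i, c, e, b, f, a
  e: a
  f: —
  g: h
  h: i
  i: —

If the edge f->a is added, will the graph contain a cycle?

No

Adding f→a creates a cycle iff a can already reach f.
Explore from a: no path reaches f. The graph stays acyclic.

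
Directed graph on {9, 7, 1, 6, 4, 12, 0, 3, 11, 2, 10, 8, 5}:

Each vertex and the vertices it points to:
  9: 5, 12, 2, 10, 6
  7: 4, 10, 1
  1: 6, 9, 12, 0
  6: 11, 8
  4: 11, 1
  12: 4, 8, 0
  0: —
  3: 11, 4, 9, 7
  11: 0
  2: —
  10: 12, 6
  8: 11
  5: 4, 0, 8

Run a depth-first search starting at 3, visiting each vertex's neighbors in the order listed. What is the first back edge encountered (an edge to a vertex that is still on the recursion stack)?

5→4

DFS from 3 (visiting each vertex's neighbors in the order listed); mark gray on enter, black on exit:
3 gray
  11 gray
    0 gray
    0 black
  11 black
  4 gray
    4→11: 11 black — skip
    1 gray
      6 gray
        6→11: 11 black — skip
        8 gray
          8→11: 11 black — skip
        8 black
      6 black
      9 gray
        5 gray
          5→4: 4 is gray → back edge
First back edge: 5 → 4.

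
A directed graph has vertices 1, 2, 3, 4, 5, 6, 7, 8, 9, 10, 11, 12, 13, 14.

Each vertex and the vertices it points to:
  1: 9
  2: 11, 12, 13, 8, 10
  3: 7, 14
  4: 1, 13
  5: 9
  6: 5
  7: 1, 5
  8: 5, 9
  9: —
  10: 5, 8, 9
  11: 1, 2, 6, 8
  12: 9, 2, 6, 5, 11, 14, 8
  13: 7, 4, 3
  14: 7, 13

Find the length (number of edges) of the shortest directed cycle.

For each vertex v, BFS finds the shortest path from v back to v.
The shortest such closed walk is 12 → 2 → 12, length 2.

2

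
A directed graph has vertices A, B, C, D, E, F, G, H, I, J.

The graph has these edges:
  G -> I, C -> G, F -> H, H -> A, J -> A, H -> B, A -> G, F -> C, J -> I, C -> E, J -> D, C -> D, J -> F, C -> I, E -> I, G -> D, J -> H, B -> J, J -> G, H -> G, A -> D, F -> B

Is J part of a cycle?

Yes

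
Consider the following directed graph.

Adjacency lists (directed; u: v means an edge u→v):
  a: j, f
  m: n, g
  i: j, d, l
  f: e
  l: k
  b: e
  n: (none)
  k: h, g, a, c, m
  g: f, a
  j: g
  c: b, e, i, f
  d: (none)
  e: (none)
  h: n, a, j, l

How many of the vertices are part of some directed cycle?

A vertex is on a directed cycle iff it belongs to a strongly connected component of size ≥ 2 (or has a self-loop).
The vertices on cycles are {a, c, g, h, i, j, k, l} — 8 in total.

8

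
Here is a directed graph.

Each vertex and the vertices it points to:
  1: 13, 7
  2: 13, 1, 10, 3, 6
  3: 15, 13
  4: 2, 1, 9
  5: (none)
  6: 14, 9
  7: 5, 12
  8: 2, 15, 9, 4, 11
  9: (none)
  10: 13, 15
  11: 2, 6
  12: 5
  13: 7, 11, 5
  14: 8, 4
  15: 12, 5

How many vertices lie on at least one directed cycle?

10

A vertex is on a directed cycle iff it belongs to a strongly connected component of size ≥ 2 (or has a self-loop).
The vertices on cycles are {1, 2, 3, 4, 6, 8, 10, 11, 13, 14} — 10 in total.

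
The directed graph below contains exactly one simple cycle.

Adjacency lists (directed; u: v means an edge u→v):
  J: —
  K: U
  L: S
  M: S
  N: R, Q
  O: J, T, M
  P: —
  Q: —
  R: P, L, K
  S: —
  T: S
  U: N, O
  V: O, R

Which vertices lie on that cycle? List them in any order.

K, N, R, U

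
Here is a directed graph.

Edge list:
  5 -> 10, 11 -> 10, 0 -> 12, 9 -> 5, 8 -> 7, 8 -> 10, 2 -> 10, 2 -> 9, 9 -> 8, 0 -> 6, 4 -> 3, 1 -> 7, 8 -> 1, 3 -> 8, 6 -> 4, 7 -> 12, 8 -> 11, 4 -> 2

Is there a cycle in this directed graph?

No

DFS with white/gray/black marking, starting from 2:
2 gray
  10 gray
  10 black
  9 gray
    5 gray
      5→10: 10 black — skip
    5 black
    8 gray
      8→10: 10 black — skip
      11 gray
        11→10: 10 black — skip
      11 black
      7 gray
        12 gray
        12 black
      7 black
      1 gray
        1→7: 7 black — skip
      1 black
    8 black
  9 black
2 black
0 gray
  6 gray
    4 gray
      4→2: 2 black — skip
      3 gray
        3→8: 8 black — skip
      3 black
    4 black
  6 black
  0→12: 12 black — skip
0 black
Every edge goes to a white or black vertex — no back edge, so the graph is acyclic.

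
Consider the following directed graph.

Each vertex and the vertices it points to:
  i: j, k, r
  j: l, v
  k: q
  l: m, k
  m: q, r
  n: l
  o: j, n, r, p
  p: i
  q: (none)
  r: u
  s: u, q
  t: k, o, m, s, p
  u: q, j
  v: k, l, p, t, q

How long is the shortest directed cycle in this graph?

4

For each vertex v, BFS finds the shortest path from v back to v.
The shortest such closed walk is v → p → i → j → v, length 4.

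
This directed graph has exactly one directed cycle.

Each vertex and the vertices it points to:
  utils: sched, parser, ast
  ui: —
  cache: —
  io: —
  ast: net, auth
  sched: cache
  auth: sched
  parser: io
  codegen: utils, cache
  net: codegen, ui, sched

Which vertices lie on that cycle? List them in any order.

DFS with gray/black marking from net:
net gray
  codegen gray
    utils gray
      sched gray
        cache gray
        cache black
      sched black
      parser gray
        io gray
        io black
      parser black
      ast gray
        ast→net: net is gray → back edge
Back edge closes the cycle net → codegen → utils → ast → net; its vertices are {ast, net, utils, codegen}.

ast, net, utils, codegen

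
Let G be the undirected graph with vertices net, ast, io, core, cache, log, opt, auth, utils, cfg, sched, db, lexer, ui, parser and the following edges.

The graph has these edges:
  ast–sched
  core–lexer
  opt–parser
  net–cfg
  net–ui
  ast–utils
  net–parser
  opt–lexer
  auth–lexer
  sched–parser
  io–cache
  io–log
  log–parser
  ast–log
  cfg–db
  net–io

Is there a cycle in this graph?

Yes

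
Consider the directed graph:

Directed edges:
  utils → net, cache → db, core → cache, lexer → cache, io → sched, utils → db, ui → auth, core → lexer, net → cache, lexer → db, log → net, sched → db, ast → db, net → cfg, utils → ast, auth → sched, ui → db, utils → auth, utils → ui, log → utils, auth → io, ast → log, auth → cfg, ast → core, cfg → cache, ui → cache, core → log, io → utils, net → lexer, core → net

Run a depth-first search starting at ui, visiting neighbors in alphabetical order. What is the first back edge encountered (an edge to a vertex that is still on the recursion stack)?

log->utils

DFS from ui (visiting neighbors in alphabetical order); mark gray on enter, black on exit:
ui gray
  auth gray
    cfg gray
      cache gray
        db gray
        db black
      cache black
    cfg black
    io gray
      sched gray
        sched→db: db black — skip
      sched black
      utils gray
        ast gray
          core gray
            core→cache: cache black — skip
            lexer gray
              lexer→cache: cache black — skip
              lexer→db: db black — skip
            lexer black
            log gray
              net gray
                net→cache: cache black — skip
                net→cfg: cfg black — skip
                net→lexer: lexer black — skip
              net black
              log→utils: utils is gray → back edge
First back edge: log → utils.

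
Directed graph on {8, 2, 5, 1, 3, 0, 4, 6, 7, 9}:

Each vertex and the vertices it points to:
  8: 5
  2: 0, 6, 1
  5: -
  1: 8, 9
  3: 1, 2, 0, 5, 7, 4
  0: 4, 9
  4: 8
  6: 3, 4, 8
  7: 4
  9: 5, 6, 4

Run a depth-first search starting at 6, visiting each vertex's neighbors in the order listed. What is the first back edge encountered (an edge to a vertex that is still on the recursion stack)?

DFS from 6 (visiting each vertex's neighbors in the order listed); mark gray on enter, black on exit:
6 gray
  3 gray
    1 gray
      8 gray
        5 gray
        5 black
      8 black
      9 gray
        9→5: 5 black — skip
        9→6: 6 is gray → back edge
First back edge: 9 → 6.

9→6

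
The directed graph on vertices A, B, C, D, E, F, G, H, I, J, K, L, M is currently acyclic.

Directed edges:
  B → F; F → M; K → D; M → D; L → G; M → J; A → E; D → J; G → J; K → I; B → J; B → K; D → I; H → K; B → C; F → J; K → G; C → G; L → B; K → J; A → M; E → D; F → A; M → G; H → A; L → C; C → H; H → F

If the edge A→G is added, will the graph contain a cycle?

Adding A→G creates a cycle iff G can already reach A.
Explore from G: no path reaches A. The graph stays acyclic.

No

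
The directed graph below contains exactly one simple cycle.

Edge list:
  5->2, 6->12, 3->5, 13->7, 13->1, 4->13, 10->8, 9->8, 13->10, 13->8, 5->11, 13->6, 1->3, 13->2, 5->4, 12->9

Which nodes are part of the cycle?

1, 3, 4, 5, 13

DFS with gray/black marking from 13:
13 gray
  1 gray
    3 gray
      5 gray
        2 gray
        2 black
        11 gray
        11 black
        4 gray
          4→13: 13 is gray → back edge
Back edge closes the cycle 13 → 1 → 3 → 5 → 4 → 13; its vertices are {1, 3, 4, 5, 13}.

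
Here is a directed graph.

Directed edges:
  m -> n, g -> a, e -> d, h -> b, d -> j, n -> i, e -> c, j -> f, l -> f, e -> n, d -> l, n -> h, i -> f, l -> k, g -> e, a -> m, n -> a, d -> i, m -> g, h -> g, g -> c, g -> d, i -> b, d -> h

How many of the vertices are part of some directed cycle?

7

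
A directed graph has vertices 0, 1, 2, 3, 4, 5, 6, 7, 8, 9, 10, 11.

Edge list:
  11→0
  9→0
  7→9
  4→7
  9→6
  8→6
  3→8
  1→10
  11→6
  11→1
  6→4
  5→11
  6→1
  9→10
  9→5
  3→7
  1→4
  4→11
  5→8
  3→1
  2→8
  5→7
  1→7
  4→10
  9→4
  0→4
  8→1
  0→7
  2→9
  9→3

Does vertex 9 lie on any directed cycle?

Yes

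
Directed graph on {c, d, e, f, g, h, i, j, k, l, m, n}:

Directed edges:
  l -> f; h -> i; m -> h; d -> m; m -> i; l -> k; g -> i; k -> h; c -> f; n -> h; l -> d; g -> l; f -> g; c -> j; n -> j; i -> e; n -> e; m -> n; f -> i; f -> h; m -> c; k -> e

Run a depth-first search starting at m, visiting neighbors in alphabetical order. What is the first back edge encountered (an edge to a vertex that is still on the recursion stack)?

d→m

DFS from m (visiting neighbors in alphabetical order); mark gray on enter, black on exit:
m gray
  c gray
    f gray
      g gray
        i gray
          e gray
          e black
        i black
        l gray
          d gray
            d→m: m is gray → back edge
First back edge: d → m.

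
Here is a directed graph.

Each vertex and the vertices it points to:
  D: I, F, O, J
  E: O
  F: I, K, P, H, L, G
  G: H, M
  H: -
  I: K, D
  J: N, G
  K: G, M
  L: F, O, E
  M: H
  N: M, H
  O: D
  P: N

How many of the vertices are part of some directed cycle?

A vertex is on a directed cycle iff it belongs to a strongly connected component of size ≥ 2 (or has a self-loop).
The vertices on cycles are {D, E, F, I, L, O} — 6 in total.

6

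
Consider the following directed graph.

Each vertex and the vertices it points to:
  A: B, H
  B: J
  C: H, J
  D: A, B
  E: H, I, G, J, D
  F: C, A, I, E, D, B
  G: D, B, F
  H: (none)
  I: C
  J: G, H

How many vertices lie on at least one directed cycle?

A vertex is on a directed cycle iff it belongs to a strongly connected component of size ≥ 2 (or has a self-loop).
The vertices on cycles are {A, B, C, D, E, F, G, I, J} — 9 in total.

9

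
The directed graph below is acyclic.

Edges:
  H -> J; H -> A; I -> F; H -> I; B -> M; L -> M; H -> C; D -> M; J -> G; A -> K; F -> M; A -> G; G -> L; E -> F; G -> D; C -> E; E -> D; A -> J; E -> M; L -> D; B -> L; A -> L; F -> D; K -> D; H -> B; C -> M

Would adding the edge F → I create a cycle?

Yes

Adding F→I creates a cycle iff I can already reach F.
Path from I: I → F.
So I → … → F → I is a cycle.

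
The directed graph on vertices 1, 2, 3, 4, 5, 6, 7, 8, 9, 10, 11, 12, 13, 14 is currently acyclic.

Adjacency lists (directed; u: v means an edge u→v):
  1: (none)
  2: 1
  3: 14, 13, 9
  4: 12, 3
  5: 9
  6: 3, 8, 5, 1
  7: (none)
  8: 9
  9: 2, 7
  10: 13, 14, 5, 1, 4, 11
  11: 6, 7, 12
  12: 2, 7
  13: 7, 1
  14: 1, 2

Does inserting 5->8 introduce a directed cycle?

Adding 5→8 creates a cycle iff 8 can already reach 5.
Explore from 8: no path reaches 5. The graph stays acyclic.

No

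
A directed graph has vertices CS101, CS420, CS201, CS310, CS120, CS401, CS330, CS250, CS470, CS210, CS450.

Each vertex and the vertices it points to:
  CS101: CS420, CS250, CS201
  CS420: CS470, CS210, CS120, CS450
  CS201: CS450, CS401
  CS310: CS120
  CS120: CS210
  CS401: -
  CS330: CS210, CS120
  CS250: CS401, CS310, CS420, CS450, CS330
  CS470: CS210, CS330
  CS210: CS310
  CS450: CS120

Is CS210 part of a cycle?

Yes

CS210 is on a cycle iff CS210 can reach itself via ≥1 edge.
CS210 → CS310 → CS120 → CS210 — yes.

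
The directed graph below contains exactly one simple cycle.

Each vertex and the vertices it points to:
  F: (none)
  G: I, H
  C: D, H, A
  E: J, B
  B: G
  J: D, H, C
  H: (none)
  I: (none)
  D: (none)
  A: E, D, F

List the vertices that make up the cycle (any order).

A, C, E, J

DFS with gray/black marking from A:
A gray
  E gray
    J gray
      D gray
      D black
      H gray
      H black
      C gray
        C→D: D black — skip
        C→H: H black — skip
        C→A: A is gray → back edge
Back edge closes the cycle A → E → J → C → A; its vertices are {A, C, E, J}.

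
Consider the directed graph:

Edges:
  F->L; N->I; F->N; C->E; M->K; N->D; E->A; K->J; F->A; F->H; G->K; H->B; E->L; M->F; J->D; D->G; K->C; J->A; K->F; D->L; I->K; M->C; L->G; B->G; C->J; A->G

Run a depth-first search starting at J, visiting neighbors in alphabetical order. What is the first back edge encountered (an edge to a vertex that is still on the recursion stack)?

E->A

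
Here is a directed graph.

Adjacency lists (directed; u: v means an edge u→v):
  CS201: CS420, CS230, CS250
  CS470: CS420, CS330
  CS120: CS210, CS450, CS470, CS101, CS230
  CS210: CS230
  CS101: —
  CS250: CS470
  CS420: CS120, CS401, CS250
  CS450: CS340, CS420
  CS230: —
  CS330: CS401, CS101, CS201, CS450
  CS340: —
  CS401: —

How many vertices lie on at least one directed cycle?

7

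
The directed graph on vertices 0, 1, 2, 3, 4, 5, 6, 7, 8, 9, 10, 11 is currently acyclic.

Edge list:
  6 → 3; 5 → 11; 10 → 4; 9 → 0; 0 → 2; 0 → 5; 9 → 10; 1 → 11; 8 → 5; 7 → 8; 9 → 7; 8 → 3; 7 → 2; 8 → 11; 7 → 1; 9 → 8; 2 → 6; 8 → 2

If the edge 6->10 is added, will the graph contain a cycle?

Adding 6→10 creates a cycle iff 10 can already reach 6.
Explore from 10: no path reaches 6. The graph stays acyclic.

No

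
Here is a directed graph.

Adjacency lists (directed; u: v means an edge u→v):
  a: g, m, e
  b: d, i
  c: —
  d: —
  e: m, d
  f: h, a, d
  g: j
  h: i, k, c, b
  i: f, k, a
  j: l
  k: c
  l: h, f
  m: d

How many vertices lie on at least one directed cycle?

8

A vertex is on a directed cycle iff it belongs to a strongly connected component of size ≥ 2 (or has a self-loop).
The vertices on cycles are {a, b, f, g, h, i, j, l} — 8 in total.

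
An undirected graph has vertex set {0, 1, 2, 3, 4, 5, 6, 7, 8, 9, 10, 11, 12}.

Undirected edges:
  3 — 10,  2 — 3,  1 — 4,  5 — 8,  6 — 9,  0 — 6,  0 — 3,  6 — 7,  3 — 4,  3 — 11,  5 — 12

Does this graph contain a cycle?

No

DFS, tracking each vertex's parent; an edge to a visited non-parent vertex closes a cycle.
Start from 9:
visit 9 (parent –)
  visit 6 (parent 9)
    visit 7 (parent 6)
      7–6: parent, skip
    visit 0 (parent 6)
      0–6: parent, skip
      visit 3 (parent 0)
        3–0: parent, skip
        visit 4 (parent 3)
          4–3: parent, skip
          visit 1 (parent 4)
            1–4: parent, skip
        visit 11 (parent 3)
          11–3: parent, skip
        visit 2 (parent 3)
          2–3: parent, skip
        visit 10 (parent 3)
          10–3: parent, skip
    6–9: parent, skip
visit 5 (parent –)
  visit 8 (parent 5)
    8–5: parent, skip
  visit 12 (parent 5)
    12–5: parent, skip
No non-parent visited neighbor found — the graph is a forest.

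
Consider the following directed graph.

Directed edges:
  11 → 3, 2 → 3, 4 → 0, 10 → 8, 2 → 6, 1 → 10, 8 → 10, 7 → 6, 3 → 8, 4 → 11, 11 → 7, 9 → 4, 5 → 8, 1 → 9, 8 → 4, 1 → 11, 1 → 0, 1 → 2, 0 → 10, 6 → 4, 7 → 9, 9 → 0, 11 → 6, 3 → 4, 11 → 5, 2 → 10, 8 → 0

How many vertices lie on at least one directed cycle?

A vertex is on a directed cycle iff it belongs to a strongly connected component of size ≥ 2 (or has a self-loop).
The vertices on cycles are {0, 3, 4, 5, 6, 7, 8, 9, 10, 11} — 10 in total.

10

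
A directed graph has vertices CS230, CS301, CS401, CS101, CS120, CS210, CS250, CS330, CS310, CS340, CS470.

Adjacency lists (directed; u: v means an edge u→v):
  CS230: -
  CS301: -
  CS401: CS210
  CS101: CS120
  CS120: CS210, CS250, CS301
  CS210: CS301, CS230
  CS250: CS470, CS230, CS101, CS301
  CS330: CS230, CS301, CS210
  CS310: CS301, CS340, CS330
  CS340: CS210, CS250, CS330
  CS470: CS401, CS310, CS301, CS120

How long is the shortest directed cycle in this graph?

3

For each vertex v, BFS finds the shortest path from v back to v.
The shortest such closed walk is CS250 → CS101 → CS120 → CS250, length 3.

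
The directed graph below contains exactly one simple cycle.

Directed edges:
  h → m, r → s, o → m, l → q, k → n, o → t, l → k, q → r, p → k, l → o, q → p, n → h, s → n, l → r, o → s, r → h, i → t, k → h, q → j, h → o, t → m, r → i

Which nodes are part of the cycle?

DFS with gray/black marking from o:
o gray
  s gray
    n gray
      h gray
        h→o: o is gray → back edge
Back edge closes the cycle o → s → n → h → o; its vertices are {h, n, o, s}.

h, n, o, s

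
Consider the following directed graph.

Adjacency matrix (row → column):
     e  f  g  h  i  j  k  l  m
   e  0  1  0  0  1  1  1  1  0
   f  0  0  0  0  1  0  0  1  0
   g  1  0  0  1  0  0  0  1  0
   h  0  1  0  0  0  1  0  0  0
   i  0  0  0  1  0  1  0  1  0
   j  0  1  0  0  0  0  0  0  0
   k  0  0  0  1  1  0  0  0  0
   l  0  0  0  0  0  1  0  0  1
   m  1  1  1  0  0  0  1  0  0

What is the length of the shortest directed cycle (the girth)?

For each vertex v, BFS finds the shortest path from v back to v.
The shortest such closed walk is m → e → l → m, length 3.

3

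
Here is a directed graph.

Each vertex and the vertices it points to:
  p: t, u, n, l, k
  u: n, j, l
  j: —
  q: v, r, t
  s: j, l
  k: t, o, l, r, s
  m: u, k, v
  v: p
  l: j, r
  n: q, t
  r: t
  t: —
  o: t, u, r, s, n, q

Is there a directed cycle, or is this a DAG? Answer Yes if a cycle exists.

Yes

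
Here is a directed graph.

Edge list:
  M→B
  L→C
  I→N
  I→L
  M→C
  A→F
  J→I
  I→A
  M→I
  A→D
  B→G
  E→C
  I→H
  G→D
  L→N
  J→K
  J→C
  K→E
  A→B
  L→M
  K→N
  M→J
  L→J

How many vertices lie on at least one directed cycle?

4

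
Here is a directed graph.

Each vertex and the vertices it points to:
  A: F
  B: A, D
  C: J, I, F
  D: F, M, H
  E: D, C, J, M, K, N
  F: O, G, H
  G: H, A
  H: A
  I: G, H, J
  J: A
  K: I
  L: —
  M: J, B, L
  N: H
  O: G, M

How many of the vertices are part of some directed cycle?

9

A vertex is on a directed cycle iff it belongs to a strongly connected component of size ≥ 2 (or has a self-loop).
The vertices on cycles are {A, B, D, F, G, H, J, M, O} — 9 in total.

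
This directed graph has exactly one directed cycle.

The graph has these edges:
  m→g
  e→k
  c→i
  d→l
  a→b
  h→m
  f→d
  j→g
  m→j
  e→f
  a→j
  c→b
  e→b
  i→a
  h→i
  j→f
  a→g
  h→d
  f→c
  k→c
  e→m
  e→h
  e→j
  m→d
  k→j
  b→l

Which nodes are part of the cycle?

a, c, f, i, j

DFS with gray/black marking from f:
f gray
  c gray
    b gray
      l gray
      l black
    b black
    i gray
      a gray
        j gray
          g gray
          g black
          j→f: f is gray → back edge
Back edge closes the cycle f → c → i → a → j → f; its vertices are {a, c, f, i, j}.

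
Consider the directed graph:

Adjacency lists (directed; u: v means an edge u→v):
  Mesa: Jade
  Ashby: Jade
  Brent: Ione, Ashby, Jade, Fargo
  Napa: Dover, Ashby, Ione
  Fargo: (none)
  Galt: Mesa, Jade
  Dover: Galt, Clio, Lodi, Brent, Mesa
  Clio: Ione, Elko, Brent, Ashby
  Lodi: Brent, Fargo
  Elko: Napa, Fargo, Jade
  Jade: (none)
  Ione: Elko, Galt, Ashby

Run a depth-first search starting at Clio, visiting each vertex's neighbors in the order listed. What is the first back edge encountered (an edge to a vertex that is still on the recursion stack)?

Dover→Clio

DFS from Clio (visiting each vertex's neighbors in the order listed); mark gray on enter, black on exit:
Clio gray
  Ione gray
    Elko gray
      Napa gray
        Dover gray
          Galt gray
            Mesa gray
              Jade gray
              Jade black
            Mesa black
            Galt→Jade: Jade black — skip
          Galt black
          Dover→Clio: Clio is gray → back edge
First back edge: Dover → Clio.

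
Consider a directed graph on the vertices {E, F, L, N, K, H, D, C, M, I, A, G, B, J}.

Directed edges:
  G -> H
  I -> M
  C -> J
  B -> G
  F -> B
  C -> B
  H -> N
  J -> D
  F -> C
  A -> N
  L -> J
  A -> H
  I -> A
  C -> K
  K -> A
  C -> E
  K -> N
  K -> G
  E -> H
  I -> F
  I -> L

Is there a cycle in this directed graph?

DFS with white/gray/black marking, starting from E:
E gray
  H gray
    N gray
    N black
  H black
E black
F gray
  C gray
    J gray
      D gray
      D black
    J black
    C→E: E black — skip
    K gray
      K→N: N black — skip
      G gray
        G→H: H black — skip
      G black
      A gray
        A→H: H black — skip
        A→N: N black — skip
      A black
    K black
    B gray
      B→G: G black — skip
    B black
  C black
  F→B: B black — skip
F black
L gray
  L→J: J black — skip
L black
M gray
M black
I gray
  I→A: A black — skip
  I→F: F black — skip
  I→L: L black — skip
  I→M: M black — skip
I black
Every edge goes to a white or black vertex — no back edge, so the graph is acyclic.

No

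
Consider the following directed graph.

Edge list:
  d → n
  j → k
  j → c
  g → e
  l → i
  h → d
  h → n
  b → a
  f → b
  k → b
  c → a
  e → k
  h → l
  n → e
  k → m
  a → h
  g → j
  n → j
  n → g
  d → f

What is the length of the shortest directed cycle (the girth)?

5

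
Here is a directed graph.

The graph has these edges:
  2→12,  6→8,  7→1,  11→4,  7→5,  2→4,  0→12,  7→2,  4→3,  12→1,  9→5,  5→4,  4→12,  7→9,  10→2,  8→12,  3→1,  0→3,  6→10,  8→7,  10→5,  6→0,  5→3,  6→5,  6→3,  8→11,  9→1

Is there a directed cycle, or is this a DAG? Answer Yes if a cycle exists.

DFS with white/gray/black marking, starting from 11:
11 gray
  4 gray
    3 gray
      1 gray
      1 black
    3 black
    12 gray
      12→1: 1 black — skip
    12 black
  4 black
11 black
0 gray
  0→12: 12 black — skip
  0→3: 3 black — skip
0 black
2 gray
  2→12: 12 black — skip
  2→4: 4 black — skip
2 black
5 gray
  5→3: 3 black — skip
  5→4: 4 black — skip
5 black
6 gray
  6→0: 0 black — skip
  10 gray
    10→2: 2 black — skip
    10→5: 5 black — skip
  10 black
  6→5: 5 black — skip
  8 gray
    8→11: 11 black — skip
    8→12: 12 black — skip
    7 gray
      7→1: 1 black — skip
      9 gray
        9→1: 1 black — skip
        9→5: 5 black — skip
      9 black
      7→2: 2 black — skip
      7→5: 5 black — skip
    7 black
  8 black
  6→3: 3 black — skip
6 black
Every edge goes to a white or black vertex — no back edge, so the graph is acyclic.

No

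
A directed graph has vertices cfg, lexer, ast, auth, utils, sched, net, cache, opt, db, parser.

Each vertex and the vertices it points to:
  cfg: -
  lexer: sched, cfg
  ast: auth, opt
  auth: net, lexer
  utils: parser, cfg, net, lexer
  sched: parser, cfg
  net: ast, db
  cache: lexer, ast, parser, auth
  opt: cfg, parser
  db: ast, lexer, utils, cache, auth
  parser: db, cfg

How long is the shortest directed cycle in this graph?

For each vertex v, BFS finds the shortest path from v back to v.
The shortest such closed walk is db → auth → net → db, length 3.

3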